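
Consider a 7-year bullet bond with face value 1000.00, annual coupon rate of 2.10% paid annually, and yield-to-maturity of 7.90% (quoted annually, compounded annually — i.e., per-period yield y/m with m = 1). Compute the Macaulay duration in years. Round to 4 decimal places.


Coupon per period c = face * coupon_rate / m = 21.000000
Periods per year m = 1; per-period yield y/m = 0.079000
Number of cashflows N = 7
Cashflows (t years, CF_t, discount factor 1/(1+y/m)^(m*t), PV):
  t = 1.0000: CF_t = 21.000000, DF = 0.926784, PV = 19.462465
  t = 2.0000: CF_t = 21.000000, DF = 0.858929, PV = 18.037503
  t = 3.0000: CF_t = 21.000000, DF = 0.796041, PV = 16.716870
  t = 4.0000: CF_t = 21.000000, DF = 0.737758, PV = 15.492928
  t = 5.0000: CF_t = 21.000000, DF = 0.683743, PV = 14.358599
  t = 6.0000: CF_t = 21.000000, DF = 0.633682, PV = 13.307321
  t = 7.0000: CF_t = 1021.000000, DF = 0.587286, PV = 599.619336
Price P = sum_t PV_t = 696.995022
Macaulay numerator sum_t t * PV_t:
  t * PV_t at t = 1.0000: 19.462465
  t * PV_t at t = 2.0000: 36.075005
  t * PV_t at t = 3.0000: 50.150609
  t * PV_t at t = 4.0000: 61.971714
  t * PV_t at t = 5.0000: 71.792996
  t * PV_t at t = 6.0000: 79.843925
  t * PV_t at t = 7.0000: 4197.335354
Macaulay duration D = (sum_t t * PV_t) / P = 4516.632068 / 696.995022 = 6.480150

Answer: Macaulay duration = 6.4801 years


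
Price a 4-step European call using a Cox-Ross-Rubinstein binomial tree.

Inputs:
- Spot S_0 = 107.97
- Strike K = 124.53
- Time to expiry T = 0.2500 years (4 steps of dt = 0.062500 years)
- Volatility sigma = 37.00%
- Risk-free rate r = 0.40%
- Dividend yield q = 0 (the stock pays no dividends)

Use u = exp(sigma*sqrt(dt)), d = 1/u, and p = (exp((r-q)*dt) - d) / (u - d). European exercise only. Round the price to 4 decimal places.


dt = T/N = 0.062500
u = exp(sigma*sqrt(dt)) = 1.096913; d = 1/u = 0.911649
p = (exp((r-q)*dt) - d) / (u - d) = 0.478241
Discount per step: exp(-r*dt) = 0.999750
Stock lattice S(k, i) with i counting down-moves:
  k=0: S(0,0) = 107.9700
  k=1: S(1,0) = 118.4337; S(1,1) = 98.4308
  k=2: S(2,0) = 129.9115; S(2,1) = 107.9700; S(2,2) = 89.7343
  k=3: S(3,0) = 142.5016; S(3,1) = 118.4337; S(3,2) = 98.4308; S(3,3) = 81.8062
  k=4: S(4,0) = 156.3119; S(4,1) = 129.9115; S(4,2) = 107.9700; S(4,3) = 89.7343; S(4,4) = 74.5786
Terminal payoffs V(N, i) = max(S_T - K, 0):
  V(4,0) = 31.781906; V(4,1) = 5.381495; V(4,2) = 0.000000; V(4,3) = 0.000000; V(4,4) = 0.000000
Backward induction: V(k, i) = exp(-r*dt) * [p * V(k+1, i) + (1-p) * V(k+1, i+1)].
  V(3,0) = exp(-r*dt) * [p*31.781906 + (1-p)*5.381495] = 18.002755
  V(3,1) = exp(-r*dt) * [p*5.381495 + (1-p)*0.000000] = 2.573009
  V(3,2) = exp(-r*dt) * [p*0.000000 + (1-p)*0.000000] = 0.000000
  V(3,3) = exp(-r*dt) * [p*0.000000 + (1-p)*0.000000] = 0.000000
  V(2,0) = exp(-r*dt) * [p*18.002755 + (1-p)*2.573009] = 9.949659
  V(2,1) = exp(-r*dt) * [p*2.573009 + (1-p)*0.000000] = 1.230211
  V(2,2) = exp(-r*dt) * [p*0.000000 + (1-p)*0.000000] = 0.000000
  V(1,0) = exp(-r*dt) * [p*9.949659 + (1-p)*1.230211] = 5.398859
  V(1,1) = exp(-r*dt) * [p*1.230211 + (1-p)*0.000000] = 0.588190
  V(0,0) = exp(-r*dt) * [p*5.398859 + (1-p)*0.588190] = 2.888128

Answer: Price = V(0,0) = 2.8881


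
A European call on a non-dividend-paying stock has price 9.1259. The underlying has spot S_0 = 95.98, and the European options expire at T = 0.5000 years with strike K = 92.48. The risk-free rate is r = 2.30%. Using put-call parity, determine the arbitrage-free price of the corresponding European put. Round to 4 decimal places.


Answer: Put price = 4.5685

Derivation:
Put-call parity: C - P = S_0 * exp(-qT) - K * exp(-rT).
S_0 * exp(-qT) = 95.9800 * 1.00000000 = 95.98000000
K * exp(-rT) = 92.4800 * 0.98856587 = 91.42257187
P = C - S*exp(-qT) + K*exp(-rT)
P = 9.1259 - 95.98000000 + 91.42257187 = 4.5685


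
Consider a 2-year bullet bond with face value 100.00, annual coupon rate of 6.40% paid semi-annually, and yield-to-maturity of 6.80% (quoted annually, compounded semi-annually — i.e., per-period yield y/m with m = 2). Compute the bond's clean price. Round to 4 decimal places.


Answer: Price = 99.2636

Derivation:
Coupon per period c = face * coupon_rate / m = 3.200000
Periods per year m = 2; per-period yield y/m = 0.034000
Number of cashflows N = 4
Cashflows (t years, CF_t, discount factor 1/(1+y/m)^(m*t), PV):
  t = 0.5000: CF_t = 3.200000, DF = 0.967118, PV = 3.094778
  t = 1.0000: CF_t = 3.200000, DF = 0.935317, PV = 2.993015
  t = 1.5000: CF_t = 3.200000, DF = 0.904562, PV = 2.894599
  t = 2.0000: CF_t = 103.200000, DF = 0.874818, PV = 90.281246
Price P = sum_t PV_t = 99.263637


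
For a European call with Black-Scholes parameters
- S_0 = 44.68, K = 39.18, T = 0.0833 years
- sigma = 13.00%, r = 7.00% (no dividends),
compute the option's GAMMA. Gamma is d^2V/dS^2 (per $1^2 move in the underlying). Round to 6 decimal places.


Answer: Gamma = 0.000278

Derivation:
d1 = 3.6751995402; d2 = 3.6376792790
phi(d1) = 0.0004654600; exp(-qT) = 1.0000000000; exp(-rT) = 0.9941859673
Gamma = exp(-qT) * phi(d1) / (S * sigma * sqrt(T)) = 1.0000000000 * 0.0004654600 / (44.6800 * 0.1300 * 0.2886173938) = 0.000278


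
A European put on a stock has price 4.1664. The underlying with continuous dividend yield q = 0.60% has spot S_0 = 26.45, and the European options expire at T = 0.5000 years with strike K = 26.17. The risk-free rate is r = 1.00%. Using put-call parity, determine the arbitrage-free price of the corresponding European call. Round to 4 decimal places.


Answer: Call price = 4.4977

Derivation:
Put-call parity: C - P = S_0 * exp(-qT) - K * exp(-rT).
S_0 * exp(-qT) = 26.4500 * 0.99700450 = 26.37076891
K * exp(-rT) = 26.1700 * 0.99501248 = 26.03947658
C = P + S*exp(-qT) - K*exp(-rT)
C = 4.1664 + 26.37076891 - 26.03947658 = 4.4977


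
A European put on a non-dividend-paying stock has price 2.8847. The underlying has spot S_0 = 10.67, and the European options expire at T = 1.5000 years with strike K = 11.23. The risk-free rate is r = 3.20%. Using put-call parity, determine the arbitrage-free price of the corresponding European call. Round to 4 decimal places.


Answer: Call price = 2.8510

Derivation:
Put-call parity: C - P = S_0 * exp(-qT) - K * exp(-rT).
S_0 * exp(-qT) = 10.6700 * 1.00000000 = 10.67000000
K * exp(-rT) = 11.2300 * 0.95313379 = 10.70369243
C = P + S*exp(-qT) - K*exp(-rT)
C = 2.8847 + 10.67000000 - 10.70369243 = 2.8510


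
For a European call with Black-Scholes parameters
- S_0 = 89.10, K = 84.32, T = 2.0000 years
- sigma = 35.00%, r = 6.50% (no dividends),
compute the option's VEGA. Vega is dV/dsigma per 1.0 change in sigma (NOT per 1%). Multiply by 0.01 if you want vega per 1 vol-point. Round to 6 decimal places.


d1 = 0.6215271620; d2 = 0.1265524152
phi(d1) = 0.3288720401; exp(-qT) = 1.0000000000; exp(-rT) = 0.8780954309
Vega = S * exp(-qT) * phi(d1) * sqrt(T) = 89.1000 * 1.0000000000 * 0.3288720401 * 1.4142135624 = 41.439991

Answer: Vega = 41.439991


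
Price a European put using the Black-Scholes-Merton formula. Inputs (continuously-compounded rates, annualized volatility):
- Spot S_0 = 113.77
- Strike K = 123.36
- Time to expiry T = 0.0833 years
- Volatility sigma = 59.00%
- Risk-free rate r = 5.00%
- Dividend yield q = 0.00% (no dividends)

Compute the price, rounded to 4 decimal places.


d1 = (ln(S/K) + (r - q + 0.5*sigma^2) * T) / (sigma * sqrt(T)) = -0.36565140
d2 = d1 - sigma * sqrt(T) = -0.53593566
exp(-rT) = 0.99584366; exp(-qT) = 1.00000000
P = K * exp(-rT) * N(-d2) - S_0 * exp(-qT) * N(-d1)
N(-d1) = 0.64268739; N(-d2) = 0.70399849
P = 123.3600 * 0.99584366 * 0.70399849 - 113.7700 * 1.00000000 * 0.64268739 = 13.3658

Answer: Price = 13.3658


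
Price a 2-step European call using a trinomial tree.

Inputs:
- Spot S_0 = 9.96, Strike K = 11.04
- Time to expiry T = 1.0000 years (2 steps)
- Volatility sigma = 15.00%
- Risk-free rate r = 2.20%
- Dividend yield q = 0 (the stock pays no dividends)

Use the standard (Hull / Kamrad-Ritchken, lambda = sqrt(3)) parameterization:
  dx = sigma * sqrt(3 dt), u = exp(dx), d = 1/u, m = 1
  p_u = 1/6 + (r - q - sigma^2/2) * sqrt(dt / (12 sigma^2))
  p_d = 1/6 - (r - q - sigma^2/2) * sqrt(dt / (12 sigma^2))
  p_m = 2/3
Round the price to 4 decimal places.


Answer: Price = V(0,0) = 0.3271

Derivation:
dt = T/N = 0.500000; dx = sigma*sqrt(3*dt) = 0.183712
u = exp(dx) = 1.201669; d = 1/u = 0.832176
p_u = 0.181296, p_m = 0.666667, p_d = 0.152038
Discount per step: exp(-r*dt) = 0.989060
Stock lattice S(k, j) with j the centered position index:
  k=0: S(0,+0) = 9.9600
  k=1: S(1,-1) = 8.2885; S(1,+0) = 9.9600; S(1,+1) = 11.9686
  k=2: S(2,-2) = 6.8975; S(2,-1) = 8.2885; S(2,+0) = 9.9600; S(2,+1) = 11.9686; S(2,+2) = 14.3823
Terminal payoffs V(N, j) = max(S_T - K, 0):
  V(2,-2) = 0.000000; V(2,-1) = 0.000000; V(2,+0) = 0.000000; V(2,+1) = 0.928627; V(2,+2) = 3.342332
Backward induction: V(k, j) = exp(-r*dt) * [p_u * V(k+1, j+1) + p_m * V(k+1, j) + p_d * V(k+1, j-1)]
  V(1,-1) = exp(-r*dt) * [p_u*0.000000 + p_m*0.000000 + p_d*0.000000] = 0.000000
  V(1,+0) = exp(-r*dt) * [p_u*0.928627 + p_m*0.000000 + p_d*0.000000] = 0.166514
  V(1,+1) = exp(-r*dt) * [p_u*3.342332 + p_m*0.928627 + p_d*0.000000] = 1.211633
  V(0,+0) = exp(-r*dt) * [p_u*1.211633 + p_m*0.166514 + p_d*0.000000] = 0.327056


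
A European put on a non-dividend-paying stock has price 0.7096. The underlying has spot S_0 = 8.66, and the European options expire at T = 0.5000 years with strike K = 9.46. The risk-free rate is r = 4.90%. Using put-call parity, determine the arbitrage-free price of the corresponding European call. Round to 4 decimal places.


Answer: Call price = 0.1386

Derivation:
Put-call parity: C - P = S_0 * exp(-qT) - K * exp(-rT).
S_0 * exp(-qT) = 8.6600 * 1.00000000 = 8.66000000
K * exp(-rT) = 9.4600 * 0.97579769 = 9.23104614
C = P + S*exp(-qT) - K*exp(-rT)
C = 0.7096 + 8.66000000 - 9.23104614 = 0.1386


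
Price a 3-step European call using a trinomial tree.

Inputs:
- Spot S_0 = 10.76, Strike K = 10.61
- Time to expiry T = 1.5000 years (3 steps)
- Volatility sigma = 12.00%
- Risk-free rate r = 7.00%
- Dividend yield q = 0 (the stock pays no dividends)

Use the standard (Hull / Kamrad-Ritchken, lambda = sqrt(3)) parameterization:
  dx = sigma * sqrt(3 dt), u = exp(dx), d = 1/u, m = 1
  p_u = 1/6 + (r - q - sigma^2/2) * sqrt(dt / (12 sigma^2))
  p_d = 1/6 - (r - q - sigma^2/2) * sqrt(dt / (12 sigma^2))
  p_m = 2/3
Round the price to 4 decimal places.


Answer: Price = V(0,0) = 1.3078

Derivation:
dt = T/N = 0.500000; dx = sigma*sqrt(3*dt) = 0.146969
u = exp(dx) = 1.158319; d = 1/u = 0.863320
p_u = 0.273492, p_m = 0.666667, p_d = 0.059842
Discount per step: exp(-r*dt) = 0.965605
Stock lattice S(k, j) with j the centered position index:
  k=0: S(0,+0) = 10.7600
  k=1: S(1,-1) = 9.2893; S(1,+0) = 10.7600; S(1,+1) = 12.4635
  k=2: S(2,-2) = 8.0197; S(2,-1) = 9.2893; S(2,+0) = 10.7600; S(2,+1) = 12.4635; S(2,+2) = 14.4367
  k=3: S(3,-3) = 6.9235; S(3,-2) = 8.0197; S(3,-1) = 9.2893; S(3,+0) = 10.7600; S(3,+1) = 12.4635; S(3,+2) = 14.4367; S(3,+3) = 16.7223
Terminal payoffs V(N, j) = max(S_T - K, 0):
  V(3,-3) = 0.000000; V(3,-2) = 0.000000; V(3,-1) = 0.000000; V(3,+0) = 0.150000; V(3,+1) = 1.853507; V(3,+2) = 3.826711; V(3,+3) = 6.112309
Backward induction: V(k, j) = exp(-r*dt) * [p_u * V(k+1, j+1) + p_m * V(k+1, j) + p_d * V(k+1, j-1)]
  V(2,-2) = exp(-r*dt) * [p_u*0.000000 + p_m*0.000000 + p_d*0.000000] = 0.000000
  V(2,-1) = exp(-r*dt) * [p_u*0.150000 + p_m*0.000000 + p_d*0.000000] = 0.039613
  V(2,+0) = exp(-r*dt) * [p_u*1.853507 + p_m*0.150000 + p_d*0.000000] = 0.586044
  V(2,+1) = exp(-r*dt) * [p_u*3.826711 + p_m*1.853507 + p_d*0.150000] = 2.212415
  V(2,+2) = exp(-r*dt) * [p_u*6.112309 + p_m*3.826711 + p_d*1.853507] = 4.184666
  V(1,-1) = exp(-r*dt) * [p_u*0.586044 + p_m*0.039613 + p_d*0.000000] = 0.180266
  V(1,+0) = exp(-r*dt) * [p_u*2.212415 + p_m*0.586044 + p_d*0.039613] = 0.963813
  V(1,+1) = exp(-r*dt) * [p_u*4.184666 + p_m*2.212415 + p_d*0.586044] = 2.563185
  V(0,+0) = exp(-r*dt) * [p_u*2.563185 + p_m*0.963813 + p_d*0.180266] = 1.307757


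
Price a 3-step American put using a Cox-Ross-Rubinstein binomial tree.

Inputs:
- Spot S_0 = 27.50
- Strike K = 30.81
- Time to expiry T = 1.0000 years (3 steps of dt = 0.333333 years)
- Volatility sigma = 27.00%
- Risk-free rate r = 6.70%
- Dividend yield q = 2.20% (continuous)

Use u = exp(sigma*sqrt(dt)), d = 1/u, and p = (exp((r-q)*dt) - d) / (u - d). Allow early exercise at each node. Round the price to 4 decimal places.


Answer: Price = V(0,0) = 4.3272

Derivation:
dt = T/N = 0.333333
u = exp(sigma*sqrt(dt)) = 1.168691; d = 1/u = 0.855658
p = (exp((r-q)*dt) - d) / (u - d) = 0.509387
Discount per step: exp(-r*dt) = 0.977914
Stock lattice S(k, i) with i counting down-moves:
  k=0: S(0,0) = 27.5000
  k=1: S(1,0) = 32.1390; S(1,1) = 23.5306
  k=2: S(2,0) = 37.5606; S(2,1) = 27.5000; S(2,2) = 20.1341
  k=3: S(3,0) = 43.8967; S(3,1) = 32.1390; S(3,2) = 23.5306; S(3,3) = 17.2279
Terminal payoffs V(N, i) = max(K - S_T, 0):
  V(3,0) = 0.000000; V(3,1) = 0.000000; V(3,2) = 7.279406; V(3,3) = 13.582063
Backward induction: V(k, i) = exp(-r*dt) * [p * V(k+1, i) + (1-p) * V(k+1, i+1)]; then take max(V_cont, immediate exercise) for American.
  V(2,0) = exp(-r*dt) * [p*0.000000 + (1-p)*0.000000] = 0.000000; exercise = 0.000000; V(2,0) = max -> 0.000000
  V(2,1) = exp(-r*dt) * [p*0.000000 + (1-p)*7.279406] = 3.492495; exercise = 3.310000; V(2,1) = max -> 3.492495
  V(2,2) = exp(-r*dt) * [p*7.279406 + (1-p)*13.582063] = 10.142508; exercise = 10.675860; V(2,2) = max -> 10.675860
  V(1,0) = exp(-r*dt) * [p*0.000000 + (1-p)*3.492495] = 1.675620; exercise = 0.000000; V(1,0) = max -> 1.675620
  V(1,1) = exp(-r*dt) * [p*3.492495 + (1-p)*10.675860] = 6.861777; exercise = 7.279406; V(1,1) = max -> 7.279406
  V(0,0) = exp(-r*dt) * [p*1.675620 + (1-p)*7.279406] = 4.327183; exercise = 3.310000; V(0,0) = max -> 4.327183


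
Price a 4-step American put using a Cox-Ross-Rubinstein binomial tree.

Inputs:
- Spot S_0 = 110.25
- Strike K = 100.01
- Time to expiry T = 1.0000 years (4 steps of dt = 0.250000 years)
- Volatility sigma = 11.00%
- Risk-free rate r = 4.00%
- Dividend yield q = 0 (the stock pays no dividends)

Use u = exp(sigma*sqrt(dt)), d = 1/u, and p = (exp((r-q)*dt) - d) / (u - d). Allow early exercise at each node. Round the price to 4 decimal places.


Answer: Price = V(0,0) = 0.6338

Derivation:
dt = T/N = 0.250000
u = exp(sigma*sqrt(dt)) = 1.056541; d = 1/u = 0.946485
p = (exp((r-q)*dt) - d) / (u - d) = 0.577573
Discount per step: exp(-r*dt) = 0.990050
Stock lattice S(k, i) with i counting down-moves:
  k=0: S(0,0) = 110.2500
  k=1: S(1,0) = 116.4836; S(1,1) = 104.3500
  k=2: S(2,0) = 123.0697; S(2,1) = 110.2500; S(2,2) = 98.7657
  k=3: S(3,0) = 130.0281; S(3,1) = 116.4836; S(3,2) = 104.3500; S(3,3) = 93.4803
  k=4: S(4,0) = 137.3800; S(4,1) = 123.0697; S(4,2) = 110.2500; S(4,3) = 98.7657; S(4,4) = 88.4777
Terminal payoffs V(N, i) = max(K - S_T, 0):
  V(4,0) = 0.000000; V(4,1) = 0.000000; V(4,2) = 0.000000; V(4,3) = 1.244287; V(4,4) = 11.532303
Backward induction: V(k, i) = exp(-r*dt) * [p * V(k+1, i) + (1-p) * V(k+1, i+1)]; then take max(V_cont, immediate exercise) for American.
  V(3,0) = exp(-r*dt) * [p*0.000000 + (1-p)*0.000000] = 0.000000; exercise = 0.000000; V(3,0) = max -> 0.000000
  V(3,1) = exp(-r*dt) * [p*0.000000 + (1-p)*0.000000] = 0.000000; exercise = 0.000000; V(3,1) = max -> 0.000000
  V(3,2) = exp(-r*dt) * [p*0.000000 + (1-p)*1.244287] = 0.520391; exercise = 0.000000; V(3,2) = max -> 0.520391
  V(3,3) = exp(-r*dt) * [p*1.244287 + (1-p)*11.532303] = 5.534603; exercise = 6.529719; V(3,3) = max -> 6.529719
  V(2,0) = exp(-r*dt) * [p*0.000000 + (1-p)*0.000000] = 0.000000; exercise = 0.000000; V(2,0) = max -> 0.000000
  V(2,1) = exp(-r*dt) * [p*0.000000 + (1-p)*0.520391] = 0.217640; exercise = 0.000000; V(2,1) = max -> 0.217640
  V(2,2) = exp(-r*dt) * [p*0.520391 + (1-p)*6.529719] = 3.028459; exercise = 1.244287; V(2,2) = max -> 3.028459
  V(1,0) = exp(-r*dt) * [p*0.000000 + (1-p)*0.217640] = 0.091022; exercise = 0.000000; V(1,0) = max -> 0.091022
  V(1,1) = exp(-r*dt) * [p*0.217640 + (1-p)*3.028459] = 1.391027; exercise = 0.000000; V(1,1) = max -> 1.391027
  V(0,0) = exp(-r*dt) * [p*0.091022 + (1-p)*1.391027] = 0.633810; exercise = 0.000000; V(0,0) = max -> 0.633810


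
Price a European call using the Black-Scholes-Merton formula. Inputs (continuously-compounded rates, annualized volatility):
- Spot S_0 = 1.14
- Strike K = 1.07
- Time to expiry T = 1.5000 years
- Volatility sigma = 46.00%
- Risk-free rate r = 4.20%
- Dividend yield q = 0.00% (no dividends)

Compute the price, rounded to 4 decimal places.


Answer: Price = 0.3113

Derivation:
d1 = (ln(S/K) + (r - q + 0.5*sigma^2) * T) / (sigma * sqrt(T)) = 0.50599645
d2 = d1 - sigma * sqrt(T) = -0.05738619
exp(-rT) = 0.93894347; exp(-qT) = 1.00000000
C = S_0 * exp(-qT) * N(d1) - K * exp(-rT) * N(d2)
N(d1) = 0.69357043; N(d2) = 0.47711878
C = 1.1400 * 1.00000000 * 0.69357043 - 1.0700 * 0.93894347 * 0.47711878 = 0.3113


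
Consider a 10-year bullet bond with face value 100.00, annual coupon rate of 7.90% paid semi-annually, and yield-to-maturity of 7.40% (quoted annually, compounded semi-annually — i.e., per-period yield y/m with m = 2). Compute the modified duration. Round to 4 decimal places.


Coupon per period c = face * coupon_rate / m = 3.950000
Periods per year m = 2; per-period yield y/m = 0.037000
Number of cashflows N = 20
Cashflows (t years, CF_t, discount factor 1/(1+y/m)^(m*t), PV):
  t = 0.5000: CF_t = 3.950000, DF = 0.964320, PV = 3.809065
  t = 1.0000: CF_t = 3.950000, DF = 0.929913, PV = 3.673158
  t = 1.5000: CF_t = 3.950000, DF = 0.896734, PV = 3.542100
  t = 2.0000: CF_t = 3.950000, DF = 0.864739, PV = 3.415718
  t = 2.5000: CF_t = 3.950000, DF = 0.833885, PV = 3.293846
  t = 3.0000: CF_t = 3.950000, DF = 0.804132, PV = 3.176322
  t = 3.5000: CF_t = 3.950000, DF = 0.775441, PV = 3.062992
  t = 4.0000: CF_t = 3.950000, DF = 0.747773, PV = 2.953704
  t = 4.5000: CF_t = 3.950000, DF = 0.721093, PV = 2.848317
  t = 5.0000: CF_t = 3.950000, DF = 0.695364, PV = 2.746689
  t = 5.5000: CF_t = 3.950000, DF = 0.670554, PV = 2.648688
  t = 6.0000: CF_t = 3.950000, DF = 0.646629, PV = 2.554183
  t = 6.5000: CF_t = 3.950000, DF = 0.623557, PV = 2.463050
  t = 7.0000: CF_t = 3.950000, DF = 0.601309, PV = 2.375169
  t = 7.5000: CF_t = 3.950000, DF = 0.579854, PV = 2.290423
  t = 8.0000: CF_t = 3.950000, DF = 0.559165, PV = 2.208701
  t = 8.5000: CF_t = 3.950000, DF = 0.539214, PV = 2.129895
  t = 9.0000: CF_t = 3.950000, DF = 0.519975, PV = 2.053901
  t = 9.5000: CF_t = 3.950000, DF = 0.501422, PV = 1.980618
  t = 10.0000: CF_t = 103.950000, DF = 0.483532, PV = 50.263111
Price P = sum_t PV_t = 103.489651
First compute Macaulay numerator sum_t t * PV_t:
  t * PV_t at t = 0.5000: 1.904532
  t * PV_t at t = 1.0000: 3.673158
  t * PV_t at t = 1.5000: 5.313150
  t * PV_t at t = 2.0000: 6.831437
  t * PV_t at t = 2.5000: 8.234615
  t * PV_t at t = 3.0000: 9.528967
  t * PV_t at t = 3.5000: 10.720470
  t * PV_t at t = 4.0000: 11.814818
  t * PV_t at t = 4.5000: 12.817426
  t * PV_t at t = 5.0000: 13.733446
  t * PV_t at t = 5.5000: 14.567783
  t * PV_t at t = 6.0000: 15.325098
  t * PV_t at t = 6.5000: 16.009826
  t * PV_t at t = 7.0000: 16.626183
  t * PV_t at t = 7.5000: 17.178175
  t * PV_t at t = 8.0000: 17.669611
  t * PV_t at t = 8.5000: 18.104109
  t * PV_t at t = 9.0000: 18.485108
  t * PV_t at t = 9.5000: 18.815871
  t * PV_t at t = 10.0000: 502.631111
Macaulay duration D = 739.984894 / 103.489651 = 7.150327
Modified duration = D / (1 + y/m) = 7.150327 / (1 + 0.037000) = 6.895205

Answer: Modified duration = 6.8952


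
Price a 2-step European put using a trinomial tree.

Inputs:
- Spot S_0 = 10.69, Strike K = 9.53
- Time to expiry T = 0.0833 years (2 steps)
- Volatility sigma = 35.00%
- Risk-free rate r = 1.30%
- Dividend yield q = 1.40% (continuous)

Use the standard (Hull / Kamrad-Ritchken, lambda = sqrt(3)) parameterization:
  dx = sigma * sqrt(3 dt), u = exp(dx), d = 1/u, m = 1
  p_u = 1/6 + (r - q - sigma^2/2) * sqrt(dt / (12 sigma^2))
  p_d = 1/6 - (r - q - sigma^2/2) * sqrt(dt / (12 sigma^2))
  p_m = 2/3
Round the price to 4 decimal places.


dt = T/N = 0.041650; dx = sigma*sqrt(3*dt) = 0.123719
u = exp(dx) = 1.131698; d = 1/u = 0.883628
p_u = 0.156188, p_m = 0.666667, p_d = 0.177145
Discount per step: exp(-r*dt) = 0.999459
Stock lattice S(k, j) with j the centered position index:
  k=0: S(0,+0) = 10.6900
  k=1: S(1,-1) = 9.4460; S(1,+0) = 10.6900; S(1,+1) = 12.0978
  k=2: S(2,-2) = 8.3467; S(2,-1) = 9.4460; S(2,+0) = 10.6900; S(2,+1) = 12.0978; S(2,+2) = 13.6911
Terminal payoffs V(N, j) = max(K - S_T, 0):
  V(2,-2) = 1.183262; V(2,-1) = 0.084015; V(2,+0) = 0.000000; V(2,+1) = 0.000000; V(2,+2) = 0.000000
Backward induction: V(k, j) = exp(-r*dt) * [p_u * V(k+1, j+1) + p_m * V(k+1, j) + p_d * V(k+1, j-1)]
  V(1,-1) = exp(-r*dt) * [p_u*0.000000 + p_m*0.084015 + p_d*1.183262] = 0.265475
  V(1,+0) = exp(-r*dt) * [p_u*0.000000 + p_m*0.000000 + p_d*0.084015] = 0.014875
  V(1,+1) = exp(-r*dt) * [p_u*0.000000 + p_m*0.000000 + p_d*0.000000] = 0.000000
  V(0,+0) = exp(-r*dt) * [p_u*0.000000 + p_m*0.014875 + p_d*0.265475] = 0.056913

Answer: Price = V(0,0) = 0.0569


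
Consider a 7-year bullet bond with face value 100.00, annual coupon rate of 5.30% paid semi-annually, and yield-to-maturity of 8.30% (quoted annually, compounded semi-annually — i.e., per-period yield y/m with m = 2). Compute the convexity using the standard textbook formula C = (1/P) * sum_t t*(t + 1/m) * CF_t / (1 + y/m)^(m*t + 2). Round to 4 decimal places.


Answer: Convexity = 37.7659

Derivation:
Coupon per period c = face * coupon_rate / m = 2.650000
Periods per year m = 2; per-period yield y/m = 0.041500
Number of cashflows N = 14
Cashflows (t years, CF_t, discount factor 1/(1+y/m)^(m*t), PV):
  t = 0.5000: CF_t = 2.650000, DF = 0.960154, PV = 2.544407
  t = 1.0000: CF_t = 2.650000, DF = 0.921895, PV = 2.443022
  t = 1.5000: CF_t = 2.650000, DF = 0.885161, PV = 2.345676
  t = 2.0000: CF_t = 2.650000, DF = 0.849890, PV = 2.252209
  t = 2.5000: CF_t = 2.650000, DF = 0.816025, PV = 2.162467
  t = 3.0000: CF_t = 2.650000, DF = 0.783510, PV = 2.076301
  t = 3.5000: CF_t = 2.650000, DF = 0.752290, PV = 1.993568
  t = 4.0000: CF_t = 2.650000, DF = 0.722314, PV = 1.914131
  t = 4.5000: CF_t = 2.650000, DF = 0.693532, PV = 1.837860
  t = 5.0000: CF_t = 2.650000, DF = 0.665897, PV = 1.764628
  t = 5.5000: CF_t = 2.650000, DF = 0.639364, PV = 1.694314
  t = 6.0000: CF_t = 2.650000, DF = 0.613887, PV = 1.626802
  t = 6.5000: CF_t = 2.650000, DF = 0.589426, PV = 1.561979
  t = 7.0000: CF_t = 102.650000, DF = 0.565940, PV = 58.093710
Price P = sum_t PV_t = 84.311073
Convexity numerator sum_t t*(t + 1/m) * CF_t / (1+y/m)^(m*t + 2):
  t = 0.5000: term = 1.172838
  t = 1.0000: term = 3.378314
  t = 1.5000: term = 6.487401
  t = 2.0000: term = 10.381503
  t = 2.5000: term = 14.951757
  t = 3.0000: term = 20.098377
  t = 3.5000: term = 25.730039
  t = 4.0000: term = 31.763301
  t = 4.5000: term = 38.122061
  t = 5.0000: term = 44.737043
  t = 5.5000: term = 51.545321
  t = 6.0000: term = 58.489868
  t = 6.5000: term = 65.519135
  t = 7.0000: term = 2811.705747
Convexity = (1/P) * sum = 3184.082705 / 84.311073 = 37.765890


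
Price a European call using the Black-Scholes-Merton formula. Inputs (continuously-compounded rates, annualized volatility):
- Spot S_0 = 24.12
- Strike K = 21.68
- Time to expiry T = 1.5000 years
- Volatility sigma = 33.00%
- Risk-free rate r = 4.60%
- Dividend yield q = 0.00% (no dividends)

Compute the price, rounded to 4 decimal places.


d1 = (ln(S/K) + (r - q + 0.5*sigma^2) * T) / (sigma * sqrt(T)) = 0.63668472
d2 = d1 - sigma * sqrt(T) = 0.23251892
exp(-rT) = 0.93332668; exp(-qT) = 1.00000000
C = S_0 * exp(-qT) * N(d1) - K * exp(-rT) * N(d2)
N(d1) = 0.73783489; N(d2) = 0.59193250
C = 24.1200 * 1.00000000 * 0.73783489 - 21.6800 * 0.93332668 * 0.59193250 = 5.8191

Answer: Price = 5.8191


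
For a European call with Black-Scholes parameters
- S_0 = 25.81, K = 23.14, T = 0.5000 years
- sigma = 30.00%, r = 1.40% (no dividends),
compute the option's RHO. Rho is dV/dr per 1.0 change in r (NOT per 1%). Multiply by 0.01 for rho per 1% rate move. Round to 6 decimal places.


d1 = 0.6538347326; d2 = 0.4417026983
phi(d1) = 0.3221659602; exp(-qT) = 1.0000000000; exp(-rT) = 0.9930244429
N(d2) = 0.6706478216
Rho = K*T*exp(-rT)*N(d2) = 23.1400 * 0.5000 * 0.9930244429 * 0.6706478216 = 7.705269

Answer: Rho = 7.705269


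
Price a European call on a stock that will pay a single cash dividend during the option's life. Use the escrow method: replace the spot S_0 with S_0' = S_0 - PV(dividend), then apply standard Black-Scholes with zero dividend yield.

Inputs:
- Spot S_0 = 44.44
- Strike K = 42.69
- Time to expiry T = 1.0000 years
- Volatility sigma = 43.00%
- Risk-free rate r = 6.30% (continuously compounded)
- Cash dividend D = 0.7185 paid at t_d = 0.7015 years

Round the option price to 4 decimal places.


PV(D) = D * exp(-r * t_d) = 0.7185 * 0.95676785 = 0.68743770
S_0' = S_0 - PV(D) = 44.4400 - 0.68743770 = 43.75256230
d1 = (ln(S_0'/K) + (r + sigma^2/2)*T) / (sigma*sqrt(T)) = 0.41868716
d2 = d1 - sigma*sqrt(T) = -0.01131284
exp(-rT) = 0.93894347
N(d1) = 0.66227761; N(d2) = 0.49548692
C = S_0' * N(d1) - K * exp(-rT) * N(d2) = 43.75256230 * 0.66227761 - 42.6900 * 0.93894347 * 0.49548692 = 9.1155

Answer: Price = 9.1155


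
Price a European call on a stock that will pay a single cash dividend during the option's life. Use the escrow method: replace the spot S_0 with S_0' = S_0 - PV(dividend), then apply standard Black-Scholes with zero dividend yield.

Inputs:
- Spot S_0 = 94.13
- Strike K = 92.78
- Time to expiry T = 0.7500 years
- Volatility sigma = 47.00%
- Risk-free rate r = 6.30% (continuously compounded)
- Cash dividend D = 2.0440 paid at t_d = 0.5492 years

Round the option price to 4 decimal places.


Answer: Price = 16.4666

Derivation:
PV(D) = D * exp(-r * t_d) = 2.0440 * 0.96599212 = 1.97448790
S_0' = S_0 - PV(D) = 94.1300 - 1.97448790 = 92.15551210
d1 = (ln(S_0'/K) + (r + sigma^2/2)*T) / (sigma*sqrt(T)) = 0.30300792
d2 = d1 - sigma*sqrt(T) = -0.10402402
exp(-rT) = 0.95384891
N(d1) = 0.61905809; N(d2) = 0.45857514
C = S_0' * N(d1) - K * exp(-rT) * N(d2) = 92.15551210 * 0.61905809 - 92.7800 * 0.95384891 * 0.45857514 = 16.4666


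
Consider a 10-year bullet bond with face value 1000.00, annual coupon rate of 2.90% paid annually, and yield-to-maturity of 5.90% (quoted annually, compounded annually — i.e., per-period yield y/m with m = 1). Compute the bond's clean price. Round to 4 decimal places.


Answer: Price = 778.1475

Derivation:
Coupon per period c = face * coupon_rate / m = 29.000000
Periods per year m = 1; per-period yield y/m = 0.059000
Number of cashflows N = 10
Cashflows (t years, CF_t, discount factor 1/(1+y/m)^(m*t), PV):
  t = 1.0000: CF_t = 29.000000, DF = 0.944287, PV = 27.384325
  t = 2.0000: CF_t = 29.000000, DF = 0.891678, PV = 25.858664
  t = 3.0000: CF_t = 29.000000, DF = 0.842000, PV = 24.418002
  t = 4.0000: CF_t = 29.000000, DF = 0.795090, PV = 23.057603
  t = 5.0000: CF_t = 29.000000, DF = 0.750793, PV = 21.772996
  t = 6.0000: CF_t = 29.000000, DF = 0.708964, PV = 20.559959
  t = 7.0000: CF_t = 29.000000, DF = 0.669466, PV = 19.414503
  t = 8.0000: CF_t = 29.000000, DF = 0.632168, PV = 18.332864
  t = 9.0000: CF_t = 29.000000, DF = 0.596948, PV = 17.311486
  t = 10.0000: CF_t = 1029.000000, DF = 0.563690, PV = 580.037102
Price P = sum_t PV_t = 778.147503


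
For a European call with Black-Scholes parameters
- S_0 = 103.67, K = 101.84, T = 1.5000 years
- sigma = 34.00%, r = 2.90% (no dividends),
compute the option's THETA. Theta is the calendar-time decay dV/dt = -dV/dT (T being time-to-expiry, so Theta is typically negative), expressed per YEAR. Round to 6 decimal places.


d1 = 0.3554397485; d2 = -0.0609735078
phi(d1) = 0.3745210608; exp(-qT) = 1.0000000000; exp(-rT) = 0.9574325541
Theta = -S*exp(-qT)*phi(d1)*sigma/(2*sqrt(T)) - r*K*exp(-rT)*N(d2) + q*S*exp(-qT)*N(d1)
N(d1) = 0.6388699123; N(d2) = 0.4756901538; sqrt(T) = 1.2247448714
Term 1 = -103.6700 * 1.0000000000 * 0.3745210608 * 0.3400 / (2 * 1.2247448714) = -5.3893034195
Term 2 = -0.0290 * 101.8400 * 0.9574325541 * 0.4756901538 = -1.3450819374
Term 3 = 0 (no dividend yield, q = 0)
Theta = -5.3893034195 + (-1.3450819374) + (0.0000000000) = -6.734385

Answer: Theta = -6.734385


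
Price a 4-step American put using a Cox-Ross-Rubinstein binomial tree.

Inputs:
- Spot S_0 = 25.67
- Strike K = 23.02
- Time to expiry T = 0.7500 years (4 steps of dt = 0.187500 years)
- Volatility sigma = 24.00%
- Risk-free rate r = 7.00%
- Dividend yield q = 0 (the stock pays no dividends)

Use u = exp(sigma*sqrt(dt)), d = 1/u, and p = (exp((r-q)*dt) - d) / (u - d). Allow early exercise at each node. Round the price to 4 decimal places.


Answer: Price = V(0,0) = 0.7300

Derivation:
dt = T/N = 0.187500
u = exp(sigma*sqrt(dt)) = 1.109515; d = 1/u = 0.901295
p = (exp((r-q)*dt) - d) / (u - d) = 0.537492
Discount per step: exp(-r*dt) = 0.986961
Stock lattice S(k, i) with i counting down-moves:
  k=0: S(0,0) = 25.6700
  k=1: S(1,0) = 28.4813; S(1,1) = 23.1362
  k=2: S(2,0) = 31.6004; S(2,1) = 25.6700; S(2,2) = 20.8526
  k=3: S(3,0) = 35.0611; S(3,1) = 28.4813; S(3,2) = 23.1362; S(3,3) = 18.7943
  k=4: S(4,0) = 38.9008; S(4,1) = 31.6004; S(4,2) = 25.6700; S(4,3) = 20.8526; S(4,4) = 16.9392
Terminal payoffs V(N, i) = max(K - S_T, 0):
  V(4,0) = 0.000000; V(4,1) = 0.000000; V(4,2) = 0.000000; V(4,3) = 2.167436; V(4,4) = 6.080794
Backward induction: V(k, i) = exp(-r*dt) * [p * V(k+1, i) + (1-p) * V(k+1, i+1)]; then take max(V_cont, immediate exercise) for American.
  V(3,0) = exp(-r*dt) * [p*0.000000 + (1-p)*0.000000] = 0.000000; exercise = 0.000000; V(3,0) = max -> 0.000000
  V(3,1) = exp(-r*dt) * [p*0.000000 + (1-p)*0.000000] = 0.000000; exercise = 0.000000; V(3,1) = max -> 0.000000
  V(3,2) = exp(-r*dt) * [p*0.000000 + (1-p)*2.167436] = 0.989385; exercise = 0.000000; V(3,2) = max -> 0.989385
  V(3,3) = exp(-r*dt) * [p*2.167436 + (1-p)*6.080794] = 3.925533; exercise = 4.225696; V(3,3) = max -> 4.225696
  V(2,0) = exp(-r*dt) * [p*0.000000 + (1-p)*0.000000] = 0.000000; exercise = 0.000000; V(2,0) = max -> 0.000000
  V(2,1) = exp(-r*dt) * [p*0.000000 + (1-p)*0.989385] = 0.451631; exercise = 0.000000; V(2,1) = max -> 0.451631
  V(2,2) = exp(-r*dt) * [p*0.989385 + (1-p)*4.225696] = 2.453786; exercise = 2.167436; V(2,2) = max -> 2.453786
  V(1,0) = exp(-r*dt) * [p*0.000000 + (1-p)*0.451631] = 0.206159; exercise = 0.000000; V(1,0) = max -> 0.206159
  V(1,1) = exp(-r*dt) * [p*0.451631 + (1-p)*2.453786] = 1.359680; exercise = 0.000000; V(1,1) = max -> 1.359680
  V(0,0) = exp(-r*dt) * [p*0.206159 + (1-p)*1.359680] = 0.730027; exercise = 0.000000; V(0,0) = max -> 0.730027


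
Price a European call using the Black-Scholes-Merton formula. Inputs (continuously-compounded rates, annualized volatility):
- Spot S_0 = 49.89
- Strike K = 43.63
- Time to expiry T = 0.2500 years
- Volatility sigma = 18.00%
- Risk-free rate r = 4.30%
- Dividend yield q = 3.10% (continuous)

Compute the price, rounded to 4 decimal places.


d1 = (ln(S/K) + (r - q + 0.5*sigma^2) * T) / (sigma * sqrt(T)) = 1.56806216
d2 = d1 - sigma * sqrt(T) = 1.47806216
exp(-rT) = 0.98930757; exp(-qT) = 0.99227995
C = S_0 * exp(-qT) * N(d1) - K * exp(-rT) * N(d2)
N(d1) = 0.94156669; N(d2) = 0.93030443
C = 49.8900 * 0.99227995 * 0.94156669 - 43.6300 * 0.98930757 * 0.93030443 = 6.4569

Answer: Price = 6.4569


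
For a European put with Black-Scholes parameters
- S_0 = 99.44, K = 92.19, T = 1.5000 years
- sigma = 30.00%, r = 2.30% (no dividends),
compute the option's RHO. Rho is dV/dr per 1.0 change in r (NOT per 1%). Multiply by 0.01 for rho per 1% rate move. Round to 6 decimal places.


Answer: Rho = -60.617394

Derivation:
d1 = 0.4836457141; d2 = 0.1162222527
phi(d1) = 0.3549085524; exp(-qT) = 1.0000000000; exp(-rT) = 0.9660883397
N(-d2) = 0.4537382006
Rho = -K*T*exp(-rT)*N(-d2) = -92.1900 * 1.5000 * 0.9660883397 * 0.4537382006 = -60.617394


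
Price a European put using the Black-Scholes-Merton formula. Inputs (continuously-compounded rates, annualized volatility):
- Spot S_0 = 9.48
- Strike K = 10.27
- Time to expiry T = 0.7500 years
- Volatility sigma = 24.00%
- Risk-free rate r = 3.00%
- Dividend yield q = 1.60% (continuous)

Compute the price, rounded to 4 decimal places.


d1 = (ln(S/K) + (r - q + 0.5*sigma^2) * T) / (sigma * sqrt(T)) = -0.23066446
d2 = d1 - sigma * sqrt(T) = -0.43851056
exp(-rT) = 0.97775124; exp(-qT) = 0.98807171
P = K * exp(-rT) * N(-d2) - S_0 * exp(-qT) * N(-d1)
N(-d1) = 0.59121226; N(-d2) = 0.66949189
P = 10.2700 * 0.97775124 * 0.66949189 - 9.4800 * 0.98807171 * 0.59121226 = 1.1849

Answer: Price = 1.1849


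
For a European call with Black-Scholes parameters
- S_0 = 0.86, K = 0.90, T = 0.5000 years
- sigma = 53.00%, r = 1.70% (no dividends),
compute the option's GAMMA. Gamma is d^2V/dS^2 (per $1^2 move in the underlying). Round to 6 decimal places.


Answer: Gamma = 1.232935

Derivation:
d1 = 0.0887555787; d2 = -0.2860110153
phi(d1) = 0.3973740265; exp(-qT) = 1.0000000000; exp(-rT) = 0.9915360229
Gamma = exp(-qT) * phi(d1) / (S * sigma * sqrt(T)) = 1.0000000000 * 0.3973740265 / (0.8600 * 0.5300 * 0.7071067812) = 1.232935


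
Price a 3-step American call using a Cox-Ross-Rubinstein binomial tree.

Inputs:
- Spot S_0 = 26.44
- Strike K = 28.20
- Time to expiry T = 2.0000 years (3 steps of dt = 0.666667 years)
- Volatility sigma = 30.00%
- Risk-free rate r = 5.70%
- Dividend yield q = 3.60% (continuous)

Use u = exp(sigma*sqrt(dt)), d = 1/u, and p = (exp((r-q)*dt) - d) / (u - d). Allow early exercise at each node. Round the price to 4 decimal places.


dt = T/N = 0.666667
u = exp(sigma*sqrt(dt)) = 1.277556; d = 1/u = 0.782744
p = (exp((r-q)*dt) - d) / (u - d) = 0.467560
Discount per step: exp(-r*dt) = 0.962713
Stock lattice S(k, i) with i counting down-moves:
  k=0: S(0,0) = 26.4400
  k=1: S(1,0) = 33.7786; S(1,1) = 20.6958
  k=2: S(2,0) = 43.1540; S(2,1) = 26.4400; S(2,2) = 16.1995
  k=3: S(3,0) = 55.1317; S(3,1) = 33.7786; S(3,2) = 20.6958; S(3,3) = 12.6801
Terminal payoffs V(N, i) = max(S_T - K, 0):
  V(3,0) = 26.931704; V(3,1) = 5.578584; V(3,2) = 0.000000; V(3,3) = 0.000000
Backward induction: V(k, i) = exp(-r*dt) * [p * V(k+1, i) + (1-p) * V(k+1, i+1)]; then take max(V_cont, immediate exercise) for American.
  V(2,0) = exp(-r*dt) * [p*26.931704 + (1-p)*5.578584] = 14.982164; exercise = 14.954037; V(2,0) = max -> 14.982164
  V(2,1) = exp(-r*dt) * [p*5.578584 + (1-p)*0.000000] = 2.511064; exercise = 0.000000; V(2,1) = max -> 2.511064
  V(2,2) = exp(-r*dt) * [p*0.000000 + (1-p)*0.000000] = 0.000000; exercise = 0.000000; V(2,2) = max -> 0.000000
  V(1,0) = exp(-r*dt) * [p*14.982164 + (1-p)*2.511064] = 8.030998; exercise = 5.578584; V(1,0) = max -> 8.030998
  V(1,1) = exp(-r*dt) * [p*2.511064 + (1-p)*0.000000] = 1.130295; exercise = 0.000000; V(1,1) = max -> 1.130295
  V(0,0) = exp(-r*dt) * [p*8.030998 + (1-p)*1.130295] = 4.194334; exercise = 0.000000; V(0,0) = max -> 4.194334

Answer: Price = V(0,0) = 4.1943


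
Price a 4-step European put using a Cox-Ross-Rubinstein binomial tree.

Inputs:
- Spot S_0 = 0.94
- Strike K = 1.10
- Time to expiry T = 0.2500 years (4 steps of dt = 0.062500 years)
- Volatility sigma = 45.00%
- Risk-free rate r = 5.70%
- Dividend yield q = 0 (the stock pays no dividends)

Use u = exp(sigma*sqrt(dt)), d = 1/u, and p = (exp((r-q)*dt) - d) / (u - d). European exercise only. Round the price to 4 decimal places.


dt = T/N = 0.062500
u = exp(sigma*sqrt(dt)) = 1.119072; d = 1/u = 0.893597
p = (exp((r-q)*dt) - d) / (u - d) = 0.487733
Discount per step: exp(-r*dt) = 0.996444
Stock lattice S(k, i) with i counting down-moves:
  k=0: S(0,0) = 0.9400
  k=1: S(1,0) = 1.0519; S(1,1) = 0.8400
  k=2: S(2,0) = 1.1772; S(2,1) = 0.9400; S(2,2) = 0.7506
  k=3: S(3,0) = 1.3174; S(3,1) = 1.0519; S(3,2) = 0.8400; S(3,3) = 0.6707
  k=4: S(4,0) = 1.4742; S(4,1) = 1.1772; S(4,2) = 0.9400; S(4,3) = 0.7506; S(4,4) = 0.5994
Terminal payoffs V(N, i) = max(K - S_T, 0):
  V(4,0) = 0.000000; V(4,1) = 0.000000; V(4,2) = 0.160000; V(4,3) = 0.349395; V(4,4) = 0.500630
Backward induction: V(k, i) = exp(-r*dt) * [p * V(k+1, i) + (1-p) * V(k+1, i+1)].
  V(3,0) = exp(-r*dt) * [p*0.000000 + (1-p)*0.000000] = 0.000000
  V(3,1) = exp(-r*dt) * [p*0.000000 + (1-p)*0.160000] = 0.081671
  V(3,2) = exp(-r*dt) * [p*0.160000 + (1-p)*0.349395] = 0.256107
  V(3,3) = exp(-r*dt) * [p*0.349395 + (1-p)*0.500630] = 0.425349
  V(2,0) = exp(-r*dt) * [p*0.000000 + (1-p)*0.081671] = 0.041689
  V(2,1) = exp(-r*dt) * [p*0.081671 + (1-p)*0.256107] = 0.170421
  V(2,2) = exp(-r*dt) * [p*0.256107 + (1-p)*0.425349] = 0.341585
  V(1,0) = exp(-r*dt) * [p*0.041689 + (1-p)*0.170421] = 0.107251
  V(1,1) = exp(-r*dt) * [p*0.170421 + (1-p)*0.341585] = 0.257185
  V(0,0) = exp(-r*dt) * [p*0.107251 + (1-p)*0.257185] = 0.183403

Answer: Price = V(0,0) = 0.1834


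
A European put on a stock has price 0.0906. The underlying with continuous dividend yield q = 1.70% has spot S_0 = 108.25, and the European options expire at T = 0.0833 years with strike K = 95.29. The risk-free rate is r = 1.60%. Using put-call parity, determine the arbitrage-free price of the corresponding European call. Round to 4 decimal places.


Put-call parity: C - P = S_0 * exp(-qT) - K * exp(-rT).
S_0 * exp(-qT) = 108.2500 * 0.99858490 = 108.09681566
K * exp(-rT) = 95.2900 * 0.99866809 = 95.16308208
C = P + S*exp(-qT) - K*exp(-rT)
C = 0.0906 + 108.09681566 - 95.16308208 = 13.0243

Answer: Call price = 13.0243


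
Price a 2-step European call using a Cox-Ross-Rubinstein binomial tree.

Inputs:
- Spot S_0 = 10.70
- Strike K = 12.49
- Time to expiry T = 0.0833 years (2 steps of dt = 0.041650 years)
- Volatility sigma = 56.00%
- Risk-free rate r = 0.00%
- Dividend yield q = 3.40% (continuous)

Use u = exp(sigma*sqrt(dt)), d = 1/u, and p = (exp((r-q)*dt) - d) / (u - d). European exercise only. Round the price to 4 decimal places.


dt = T/N = 0.041650
u = exp(sigma*sqrt(dt)) = 1.121073; d = 1/u = 0.892002
p = (exp((r-q)*dt) - d) / (u - d) = 0.465282
Discount per step: exp(-r*dt) = 1.000000
Stock lattice S(k, i) with i counting down-moves:
  k=0: S(0,0) = 10.7000
  k=1: S(1,0) = 11.9955; S(1,1) = 9.5444
  k=2: S(2,0) = 13.4478; S(2,1) = 10.7000; S(2,2) = 8.5136
Terminal payoffs V(N, i) = max(S_T - K, 0):
  V(2,0) = 0.957821; V(2,1) = 0.000000; V(2,2) = 0.000000
Backward induction: V(k, i) = exp(-r*dt) * [p * V(k+1, i) + (1-p) * V(k+1, i+1)].
  V(1,0) = exp(-r*dt) * [p*0.957821 + (1-p)*0.000000] = 0.445657
  V(1,1) = exp(-r*dt) * [p*0.000000 + (1-p)*0.000000] = 0.000000
  V(0,0) = exp(-r*dt) * [p*0.445657 + (1-p)*0.000000] = 0.207356

Answer: Price = V(0,0) = 0.2074


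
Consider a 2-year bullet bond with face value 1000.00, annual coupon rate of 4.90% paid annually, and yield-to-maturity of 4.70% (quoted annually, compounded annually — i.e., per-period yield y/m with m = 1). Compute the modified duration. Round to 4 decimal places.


Coupon per period c = face * coupon_rate / m = 49.000000
Periods per year m = 1; per-period yield y/m = 0.047000
Number of cashflows N = 2
Cashflows (t years, CF_t, discount factor 1/(1+y/m)^(m*t), PV):
  t = 1.0000: CF_t = 49.000000, DF = 0.955110, PV = 46.800382
  t = 2.0000: CF_t = 1049.000000, DF = 0.912235, PV = 956.934307
Price P = sum_t PV_t = 1003.734689
First compute Macaulay numerator sum_t t * PV_t:
  t * PV_t at t = 1.0000: 46.800382
  t * PV_t at t = 2.0000: 1913.868614
Macaulay duration D = 1960.668997 / 1003.734689 = 1.953374
Modified duration = D / (1 + y/m) = 1.953374 / (1 + 0.047000) = 1.865686

Answer: Modified duration = 1.8657


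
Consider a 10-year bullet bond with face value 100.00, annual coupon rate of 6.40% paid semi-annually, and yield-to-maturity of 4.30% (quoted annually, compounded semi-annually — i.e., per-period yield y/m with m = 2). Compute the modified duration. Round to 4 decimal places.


Coupon per period c = face * coupon_rate / m = 3.200000
Periods per year m = 2; per-period yield y/m = 0.021500
Number of cashflows N = 20
Cashflows (t years, CF_t, discount factor 1/(1+y/m)^(m*t), PV):
  t = 0.5000: CF_t = 3.200000, DF = 0.978953, PV = 3.132648
  t = 1.0000: CF_t = 3.200000, DF = 0.958348, PV = 3.066714
  t = 1.5000: CF_t = 3.200000, DF = 0.938177, PV = 3.002167
  t = 2.0000: CF_t = 3.200000, DF = 0.918431, PV = 2.938979
  t = 2.5000: CF_t = 3.200000, DF = 0.899100, PV = 2.877121
  t = 3.0000: CF_t = 3.200000, DF = 0.880177, PV = 2.816565
  t = 3.5000: CF_t = 3.200000, DF = 0.861651, PV = 2.757283
  t = 4.0000: CF_t = 3.200000, DF = 0.843515, PV = 2.699249
  t = 4.5000: CF_t = 3.200000, DF = 0.825762, PV = 2.642437
  t = 5.0000: CF_t = 3.200000, DF = 0.808381, PV = 2.586820
  t = 5.5000: CF_t = 3.200000, DF = 0.791367, PV = 2.532374
  t = 6.0000: CF_t = 3.200000, DF = 0.774711, PV = 2.479074
  t = 6.5000: CF_t = 3.200000, DF = 0.758405, PV = 2.426896
  t = 7.0000: CF_t = 3.200000, DF = 0.742442, PV = 2.375816
  t = 7.5000: CF_t = 3.200000, DF = 0.726816, PV = 2.325811
  t = 8.0000: CF_t = 3.200000, DF = 0.711518, PV = 2.276859
  t = 8.5000: CF_t = 3.200000, DF = 0.696543, PV = 2.228936
  t = 9.0000: CF_t = 3.200000, DF = 0.681882, PV = 2.182023
  t = 9.5000: CF_t = 3.200000, DF = 0.667530, PV = 2.136097
  t = 10.0000: CF_t = 103.200000, DF = 0.653480, PV = 67.439180
Price P = sum_t PV_t = 116.923049
First compute Macaulay numerator sum_t t * PV_t:
  t * PV_t at t = 0.5000: 1.566324
  t * PV_t at t = 1.0000: 3.066714
  t * PV_t at t = 1.5000: 4.503251
  t * PV_t at t = 2.0000: 5.877958
  t * PV_t at t = 2.5000: 7.192802
  t * PV_t at t = 3.0000: 8.449694
  t * PV_t at t = 3.5000: 9.650491
  t * PV_t at t = 4.0000: 10.796998
  t * PV_t at t = 4.5000: 11.890966
  t * PV_t at t = 5.0000: 12.934102
  t * PV_t at t = 5.5000: 13.928059
  t * PV_t at t = 6.0000: 14.874445
  t * PV_t at t = 6.5000: 15.774824
  t * PV_t at t = 7.0000: 16.630711
  t * PV_t at t = 7.5000: 17.443582
  t * PV_t at t = 8.0000: 18.214868
  t * PV_t at t = 8.5000: 18.945959
  t * PV_t at t = 9.0000: 19.638206
  t * PV_t at t = 9.5000: 20.292920
  t * PV_t at t = 10.0000: 674.391795
Macaulay duration D = 906.064670 / 116.923049 = 7.749239
Modified duration = D / (1 + y/m) = 7.749239 / (1 + 0.021500) = 7.586137

Answer: Modified duration = 7.5861
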